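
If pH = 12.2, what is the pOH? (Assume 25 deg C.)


At 25 deg C, pH + pOH = 14.
pOH = 14 - pH = 14 - 12.2
pOH = 1.8:

1.80


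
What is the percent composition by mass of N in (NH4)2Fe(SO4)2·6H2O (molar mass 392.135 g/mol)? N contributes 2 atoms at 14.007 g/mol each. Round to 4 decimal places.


pct = 100 * (n_elem * M_elem) / M_total
mass_contribution = 2 * 14.007 = 28.014 g/mol
pct = 100 * 28.014 / 392.135
pct = 7.14396828 %, rounded to 4 dp:

7.1440 %


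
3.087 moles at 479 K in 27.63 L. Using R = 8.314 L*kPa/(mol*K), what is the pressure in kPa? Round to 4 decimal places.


PV = nRT, solve for P = nRT / V.
nRT = 3.087 * 8.314 * 479 = 12293.6873
P = 12293.6873 / 27.63
P = 444.93982266 kPa, rounded to 4 dp:

444.9398 kPa


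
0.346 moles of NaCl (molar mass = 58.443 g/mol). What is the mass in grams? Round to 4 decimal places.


mass = n * M
mass = 0.346 * 58.443
mass = 20.221278 g, rounded to 4 dp:

20.2213 g


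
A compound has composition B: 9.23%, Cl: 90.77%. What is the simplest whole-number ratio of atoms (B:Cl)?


Assume 100 g of compound, divide each mass% by atomic mass to get moles, then normalize by the smallest to get a raw atom ratio.
Moles per 100 g: B: 9.23/10.81 = 0.8538, Cl: 90.77/35.453 = 2.5603
Raw ratio (divide by min = 0.8538): B: 1.0, Cl: 2.999
Multiply by 1 to clear fractions: B: 1.0 ~= 1, Cl: 2.999 ~= 3
Reduce by GCD to get the simplest whole-number ratio:

1:3


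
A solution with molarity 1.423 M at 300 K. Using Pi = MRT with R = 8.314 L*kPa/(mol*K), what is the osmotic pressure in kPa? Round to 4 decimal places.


Osmotic pressure (van't Hoff): Pi = M*R*T.
RT = 8.314 * 300 = 2494.2
Pi = 1.423 * 2494.2
Pi = 3549.2466 kPa, rounded to 4 dp:

3549.2466 kPa


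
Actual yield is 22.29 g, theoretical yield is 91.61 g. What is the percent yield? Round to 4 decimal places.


% yield = 100 * actual / theoretical
% yield = 100 * 22.29 / 91.61
% yield = 24.33140487 %, rounded to 4 dp:

24.3314 %


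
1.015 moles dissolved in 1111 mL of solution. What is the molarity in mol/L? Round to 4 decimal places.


Convert volume to liters: V_L = V_mL / 1000.
V_L = 1111 / 1000 = 1.111 L
M = n / V_L = 1.015 / 1.111
M = 0.91359136 mol/L, rounded to 4 dp:

0.9136 mol/L


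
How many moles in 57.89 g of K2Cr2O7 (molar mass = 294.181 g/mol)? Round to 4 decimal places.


n = mass / M
n = 57.89 / 294.181
n = 0.19678361 mol, rounded to 4 dp:

0.1968 mol


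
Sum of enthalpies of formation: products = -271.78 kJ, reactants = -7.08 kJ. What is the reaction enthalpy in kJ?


dH_rxn = sum(dH_f products) - sum(dH_f reactants)
dH_rxn = -271.78 - (-7.08)
dH_rxn = -264.7 kJ:

-264.70 kJ


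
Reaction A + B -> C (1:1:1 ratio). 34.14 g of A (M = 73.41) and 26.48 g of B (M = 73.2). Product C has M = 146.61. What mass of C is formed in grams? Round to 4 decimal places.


Find moles of each reactant; the smaller value is the limiting reagent in a 1:1:1 reaction, so moles_C equals moles of the limiter.
n_A = mass_A / M_A = 34.14 / 73.41 = 0.465059 mol
n_B = mass_B / M_B = 26.48 / 73.2 = 0.361749 mol
Limiting reagent: B (smaller), n_limiting = 0.361749 mol
mass_C = n_limiting * M_C = 0.361749 * 146.61
mass_C = 53.03602089 g, rounded to 4 dp:

53.0360 g


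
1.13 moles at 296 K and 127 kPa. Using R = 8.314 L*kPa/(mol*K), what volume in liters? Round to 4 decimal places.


PV = nRT, solve for V = nRT / P.
nRT = 1.13 * 8.314 * 296 = 2780.8667
V = 2780.8667 / 127
V = 21.89658819 L, rounded to 4 dp:

21.8966 L


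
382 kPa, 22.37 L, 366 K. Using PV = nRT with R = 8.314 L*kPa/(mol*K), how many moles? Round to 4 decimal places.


PV = nRT, solve for n = PV / (RT).
PV = 382 * 22.37 = 8545.34
RT = 8.314 * 366 = 3042.924
n = 8545.34 / 3042.924
n = 2.808266 mol, rounded to 4 dp:

2.8083 mol


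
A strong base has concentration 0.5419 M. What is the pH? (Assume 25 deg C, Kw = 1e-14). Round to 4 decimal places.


A strong base dissociates completely, so [OH-] equals the given concentration.
pOH = -log10([OH-]) = -log10(0.5419) = 0.266081
pH = 14 - pOH = 14 - 0.266081
pH = 13.733919, rounded to 4 dp:

13.7339


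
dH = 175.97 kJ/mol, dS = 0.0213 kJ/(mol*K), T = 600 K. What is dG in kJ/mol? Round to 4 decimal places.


Gibbs: dG = dH - T*dS (consistent units, dS already in kJ/(mol*K)).
T*dS = 600 * 0.0213 = 12.78
dG = 175.97 - (12.78)
dG = 163.19 kJ/mol, rounded to 4 dp:

163.1900 kJ/mol


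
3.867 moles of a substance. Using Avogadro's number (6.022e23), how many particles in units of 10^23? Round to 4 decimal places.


N = n * NA, then divide by 1e23 for the requested units.
N / 1e23 = n * 6.022
N / 1e23 = 3.867 * 6.022
N / 1e23 = 23.287074, rounded to 4 dp:

23.2871


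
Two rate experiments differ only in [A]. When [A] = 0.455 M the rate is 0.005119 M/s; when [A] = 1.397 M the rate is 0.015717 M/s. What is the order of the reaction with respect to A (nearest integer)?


Rate is proportional to [A]^n, so rate2/rate1 = ([A]2/[A]1)^n. Take logs to solve for n.
rate2/rate1 = 0.015717 / 0.005119 = 3.0703
[A]2/[A]1 = 1.397 / 0.455 = 3.0703
n = ln(3.0703) / ln(3.0703) = 1.0
Nearest integer order:

1


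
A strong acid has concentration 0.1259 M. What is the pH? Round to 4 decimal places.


A strong acid dissociates completely, so [H+] equals the given concentration.
pH = -log10([H+]) = -log10(0.1259)
pH = 0.89997427, rounded to 4 dp:

0.9000


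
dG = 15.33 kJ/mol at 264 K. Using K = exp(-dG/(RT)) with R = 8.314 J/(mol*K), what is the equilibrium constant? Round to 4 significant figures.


dG is in kJ/mol; multiply by 1000 to match R in J/(mol*K).
RT = 8.314 * 264 = 2194.896 J/mol
exponent = -dG*1000 / (RT) = -(15.33*1000) / 2194.896 = -6.98438559
K = exp(-6.98438559)
K = 0.00092623221, rounded to 4 significant figures:

0.0009262


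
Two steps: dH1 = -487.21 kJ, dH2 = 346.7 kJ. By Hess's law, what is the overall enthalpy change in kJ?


Hess's law: enthalpy is a state function, so add the step enthalpies.
dH_total = dH1 + dH2 = -487.21 + (346.7)
dH_total = -140.51 kJ:

-140.51 kJ


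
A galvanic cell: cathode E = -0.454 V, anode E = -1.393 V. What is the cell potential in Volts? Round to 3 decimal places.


Standard cell potential: E_cell = E_cathode - E_anode.
E_cell = -0.454 - (-1.393)
E_cell = 0.939 V, rounded to 3 dp:

0.939 V


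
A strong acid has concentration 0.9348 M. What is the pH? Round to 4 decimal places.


A strong acid dissociates completely, so [H+] equals the given concentration.
pH = -log10([H+]) = -log10(0.9348)
pH = 0.0292813, rounded to 4 dp:

0.0293


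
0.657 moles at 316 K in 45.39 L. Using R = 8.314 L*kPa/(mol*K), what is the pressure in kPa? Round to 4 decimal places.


PV = nRT, solve for P = nRT / V.
nRT = 0.657 * 8.314 * 316 = 1726.0862
P = 1726.0862 / 45.39
P = 38.02789601 kPa, rounded to 4 dp:

38.0279 kPa


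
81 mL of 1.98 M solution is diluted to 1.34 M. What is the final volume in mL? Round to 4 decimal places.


Dilution: M1*V1 = M2*V2, solve for V2.
V2 = M1*V1 / M2
V2 = 1.98 * 81 / 1.34
V2 = 160.38 / 1.34
V2 = 119.68656716 mL, rounded to 4 dp:

119.6866 mL


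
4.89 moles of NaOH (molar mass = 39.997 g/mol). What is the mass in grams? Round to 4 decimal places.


mass = n * M
mass = 4.89 * 39.997
mass = 195.58533 g, rounded to 4 dp:

195.5853 g


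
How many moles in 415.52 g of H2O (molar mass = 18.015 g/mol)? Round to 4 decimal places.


n = mass / M
n = 415.52 / 18.015
n = 23.06522342 mol, rounded to 4 dp:

23.0652 mol


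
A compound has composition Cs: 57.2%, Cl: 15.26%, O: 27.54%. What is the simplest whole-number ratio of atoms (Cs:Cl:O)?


Assume 100 g of compound, divide each mass% by atomic mass to get moles, then normalize by the smallest to get a raw atom ratio.
Moles per 100 g: Cs: 57.2/132.905 = 0.4304, Cl: 15.26/35.453 = 0.4304, O: 27.54/15.999 = 1.7214
Raw ratio (divide by min = 0.4304): Cs: 1.0, Cl: 1.0, O: 4.0
Multiply by 1 to clear fractions: Cs: 1.0 ~= 1, Cl: 1.0 ~= 1, O: 4.0 ~= 4
Reduce by GCD to get the simplest whole-number ratio:

1:1:4


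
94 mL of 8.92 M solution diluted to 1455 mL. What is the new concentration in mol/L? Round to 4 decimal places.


Dilution: M1*V1 = M2*V2, solve for M2.
M2 = M1*V1 / V2
M2 = 8.92 * 94 / 1455
M2 = 838.48 / 1455
M2 = 0.57627491 mol/L, rounded to 4 dp:

0.5763 mol/L


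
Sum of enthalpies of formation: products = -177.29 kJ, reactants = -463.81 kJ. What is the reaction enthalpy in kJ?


dH_rxn = sum(dH_f products) - sum(dH_f reactants)
dH_rxn = -177.29 - (-463.81)
dH_rxn = 286.52 kJ:

286.52 kJ


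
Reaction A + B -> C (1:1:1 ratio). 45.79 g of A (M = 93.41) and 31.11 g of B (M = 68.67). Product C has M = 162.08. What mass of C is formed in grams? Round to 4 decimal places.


Find moles of each reactant; the smaller value is the limiting reagent in a 1:1:1 reaction, so moles_C equals moles of the limiter.
n_A = mass_A / M_A = 45.79 / 93.41 = 0.490204 mol
n_B = mass_B / M_B = 31.11 / 68.67 = 0.453036 mol
Limiting reagent: B (smaller), n_limiting = 0.453036 mol
mass_C = n_limiting * M_C = 0.453036 * 162.08
mass_C = 73.42807488 g, rounded to 4 dp:

73.4281 g


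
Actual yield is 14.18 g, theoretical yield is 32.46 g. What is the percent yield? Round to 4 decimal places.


% yield = 100 * actual / theoretical
% yield = 100 * 14.18 / 32.46
% yield = 43.68453481 %, rounded to 4 dp:

43.6845 %


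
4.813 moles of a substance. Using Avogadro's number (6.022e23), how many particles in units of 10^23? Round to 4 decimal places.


N = n * NA, then divide by 1e23 for the requested units.
N / 1e23 = n * 6.022
N / 1e23 = 4.813 * 6.022
N / 1e23 = 28.983886, rounded to 4 dp:

28.9839


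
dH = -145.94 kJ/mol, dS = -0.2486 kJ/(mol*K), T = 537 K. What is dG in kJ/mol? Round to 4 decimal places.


Gibbs: dG = dH - T*dS (consistent units, dS already in kJ/(mol*K)).
T*dS = 537 * -0.2486 = -133.4982
dG = -145.94 - (-133.4982)
dG = -12.4418 kJ/mol, rounded to 4 dp:

-12.4418 kJ/mol


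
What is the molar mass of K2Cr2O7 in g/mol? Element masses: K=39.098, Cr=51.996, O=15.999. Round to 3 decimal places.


M = sum(count * atomic_mass) over atoms.
M = 2*39.098 + 2*51.996 + 7*15.999
M = 78.196 + 103.992 + 111.993
M = 294.181 g/mol, rounded to 3 dp:

294.181 g/mol


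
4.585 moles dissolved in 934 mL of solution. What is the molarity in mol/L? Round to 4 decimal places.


Convert volume to liters: V_L = V_mL / 1000.
V_L = 934 / 1000 = 0.934 L
M = n / V_L = 4.585 / 0.934
M = 4.90899358 mol/L, rounded to 4 dp:

4.9090 mol/L


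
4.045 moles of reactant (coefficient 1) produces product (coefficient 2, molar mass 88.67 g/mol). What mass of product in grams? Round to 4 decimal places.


Use the coefficient ratio to convert reactant moles to product moles, then multiply by the product's molar mass.
moles_P = moles_R * (coeff_P / coeff_R) = 4.045 * (2/1) = 8.09
mass_P = moles_P * M_P = 8.09 * 88.67
mass_P = 717.3403 g, rounded to 4 dp:

717.3403 g


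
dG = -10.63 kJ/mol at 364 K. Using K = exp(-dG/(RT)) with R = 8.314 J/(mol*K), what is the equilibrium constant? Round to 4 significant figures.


dG is in kJ/mol; multiply by 1000 to match R in J/(mol*K).
RT = 8.314 * 364 = 3026.296 J/mol
exponent = -dG*1000 / (RT) = -(-10.63*1000) / 3026.296 = 3.51254471
K = exp(3.51254471)
K = 33.533492, rounded to 4 significant figures:

33.53


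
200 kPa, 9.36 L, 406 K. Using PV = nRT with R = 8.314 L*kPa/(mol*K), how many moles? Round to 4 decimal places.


PV = nRT, solve for n = PV / (RT).
PV = 200 * 9.36 = 1872.0
RT = 8.314 * 406 = 3375.484
n = 1872.0 / 3375.484
n = 0.55458713 mol, rounded to 4 dp:

0.5546 mol


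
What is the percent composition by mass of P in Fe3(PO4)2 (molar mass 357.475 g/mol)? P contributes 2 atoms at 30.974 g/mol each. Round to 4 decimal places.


pct = 100 * (n_elem * M_elem) / M_total
mass_contribution = 2 * 30.974 = 61.948 g/mol
pct = 100 * 61.948 / 357.475
pct = 17.32932373 %, rounded to 4 dp:

17.3293 %


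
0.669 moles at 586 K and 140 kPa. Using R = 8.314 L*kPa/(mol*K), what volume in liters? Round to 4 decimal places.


PV = nRT, solve for V = nRT / P.
nRT = 0.669 * 8.314 * 586 = 3259.3707
V = 3259.3707 / 140
V = 23.28121929 L, rounded to 4 dp:

23.2812 L


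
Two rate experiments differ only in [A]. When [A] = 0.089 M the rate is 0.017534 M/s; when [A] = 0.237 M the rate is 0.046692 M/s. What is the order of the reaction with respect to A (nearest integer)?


Rate is proportional to [A]^n, so rate2/rate1 = ([A]2/[A]1)^n. Take logs to solve for n.
rate2/rate1 = 0.046692 / 0.017534 = 2.6629
[A]2/[A]1 = 0.237 / 0.089 = 2.6629
n = ln(2.6629) / ln(2.6629) = 1.0
Nearest integer order:

1


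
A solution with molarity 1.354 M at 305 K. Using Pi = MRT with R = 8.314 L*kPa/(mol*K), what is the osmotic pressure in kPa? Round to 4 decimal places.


Osmotic pressure (van't Hoff): Pi = M*R*T.
RT = 8.314 * 305 = 2535.77
Pi = 1.354 * 2535.77
Pi = 3433.43258 kPa, rounded to 4 dp:

3433.4326 kPa


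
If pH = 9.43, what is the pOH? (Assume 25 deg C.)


At 25 deg C, pH + pOH = 14.
pOH = 14 - pH = 14 - 9.43
pOH = 4.57:

4.57


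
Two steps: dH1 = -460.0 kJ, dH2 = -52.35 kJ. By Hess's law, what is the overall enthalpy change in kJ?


Hess's law: enthalpy is a state function, so add the step enthalpies.
dH_total = dH1 + dH2 = -460.0 + (-52.35)
dH_total = -512.35 kJ:

-512.35 kJ


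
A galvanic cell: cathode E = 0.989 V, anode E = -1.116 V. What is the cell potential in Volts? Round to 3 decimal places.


Standard cell potential: E_cell = E_cathode - E_anode.
E_cell = 0.989 - (-1.116)
E_cell = 2.105 V, rounded to 3 dp:

2.105 V


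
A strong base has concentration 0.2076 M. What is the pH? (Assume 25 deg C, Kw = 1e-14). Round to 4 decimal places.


A strong base dissociates completely, so [OH-] equals the given concentration.
pOH = -log10([OH-]) = -log10(0.2076) = 0.682773
pH = 14 - pOH = 14 - 0.682773
pH = 13.317227, rounded to 4 dp:

13.3172


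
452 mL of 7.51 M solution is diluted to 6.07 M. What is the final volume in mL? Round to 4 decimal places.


Dilution: M1*V1 = M2*V2, solve for V2.
V2 = M1*V1 / M2
V2 = 7.51 * 452 / 6.07
V2 = 3394.52 / 6.07
V2 = 559.22899506 mL, rounded to 4 dp:

559.2290 mL


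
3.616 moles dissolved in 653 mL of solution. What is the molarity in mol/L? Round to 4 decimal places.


Convert volume to liters: V_L = V_mL / 1000.
V_L = 653 / 1000 = 0.653 L
M = n / V_L = 3.616 / 0.653
M = 5.53751914 mol/L, rounded to 4 dp:

5.5375 mol/L


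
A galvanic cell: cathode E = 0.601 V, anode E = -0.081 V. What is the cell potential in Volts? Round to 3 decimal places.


Standard cell potential: E_cell = E_cathode - E_anode.
E_cell = 0.601 - (-0.081)
E_cell = 0.682 V, rounded to 3 dp:

0.682 V


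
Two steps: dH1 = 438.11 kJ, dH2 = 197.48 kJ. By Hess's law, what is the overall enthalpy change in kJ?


Hess's law: enthalpy is a state function, so add the step enthalpies.
dH_total = dH1 + dH2 = 438.11 + (197.48)
dH_total = 635.59 kJ:

635.59 kJ


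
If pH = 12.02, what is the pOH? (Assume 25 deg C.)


At 25 deg C, pH + pOH = 14.
pOH = 14 - pH = 14 - 12.02
pOH = 1.98:

1.98


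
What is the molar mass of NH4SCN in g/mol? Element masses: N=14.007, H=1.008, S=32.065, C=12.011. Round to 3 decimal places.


M = sum(count * atomic_mass) over atoms.
M = 2*14.007 + 4*1.008 + 1*32.065 + 1*12.011
M = 28.014 + 4.032 + 32.065 + 12.011
M = 76.122 g/mol, rounded to 3 dp:

76.122 g/mol


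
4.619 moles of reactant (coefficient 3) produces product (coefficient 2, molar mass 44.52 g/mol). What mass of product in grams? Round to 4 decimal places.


Use the coefficient ratio to convert reactant moles to product moles, then multiply by the product's molar mass.
moles_P = moles_R * (coeff_P / coeff_R) = 4.619 * (2/3) = 3.079333
mass_P = moles_P * M_P = 3.079333 * 44.52
mass_P = 137.09190516 g, rounded to 4 dp:

137.0919 g


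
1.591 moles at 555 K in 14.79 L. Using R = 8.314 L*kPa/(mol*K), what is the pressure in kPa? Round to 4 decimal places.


PV = nRT, solve for P = nRT / V.
nRT = 1.591 * 8.314 * 555 = 7341.3036
P = 7341.3036 / 14.79
P = 496.36941176 kPa, rounded to 4 dp:

496.3694 kPa


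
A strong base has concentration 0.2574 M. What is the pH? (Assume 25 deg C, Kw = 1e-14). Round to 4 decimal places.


A strong base dissociates completely, so [OH-] equals the given concentration.
pOH = -log10([OH-]) = -log10(0.2574) = 0.589391
pH = 14 - pOH = 14 - 0.589391
pH = 13.410609, rounded to 4 dp:

13.4106


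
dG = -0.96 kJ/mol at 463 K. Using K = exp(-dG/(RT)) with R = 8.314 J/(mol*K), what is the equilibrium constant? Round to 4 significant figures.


dG is in kJ/mol; multiply by 1000 to match R in J/(mol*K).
RT = 8.314 * 463 = 3849.382 J/mol
exponent = -dG*1000 / (RT) = -(-0.96*1000) / 3849.382 = 0.24939068
K = exp(0.24939068)
K = 1.2832433, rounded to 4 significant figures:

1.283


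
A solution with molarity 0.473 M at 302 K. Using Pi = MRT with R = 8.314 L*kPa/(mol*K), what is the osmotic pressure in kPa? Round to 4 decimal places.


Osmotic pressure (van't Hoff): Pi = M*R*T.
RT = 8.314 * 302 = 2510.828
Pi = 0.473 * 2510.828
Pi = 1187.621644 kPa, rounded to 4 dp:

1187.6216 kPa


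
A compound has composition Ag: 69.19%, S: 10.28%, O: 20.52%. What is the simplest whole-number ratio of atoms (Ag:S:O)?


Assume 100 g of compound, divide each mass% by atomic mass to get moles, then normalize by the smallest to get a raw atom ratio.
Moles per 100 g: Ag: 69.19/107.868 = 0.6414, S: 10.28/32.065 = 0.3206, O: 20.52/15.999 = 1.2826
Raw ratio (divide by min = 0.3206): Ag: 2.001, S: 1.0, O: 4.001
Multiply by 1 to clear fractions: Ag: 2.001 ~= 2, S: 1.0 ~= 1, O: 4.001 ~= 4
Reduce by GCD to get the simplest whole-number ratio:

2:1:4


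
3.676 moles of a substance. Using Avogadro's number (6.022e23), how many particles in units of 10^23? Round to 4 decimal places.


N = n * NA, then divide by 1e23 for the requested units.
N / 1e23 = n * 6.022
N / 1e23 = 3.676 * 6.022
N / 1e23 = 22.136872, rounded to 4 dp:

22.1369


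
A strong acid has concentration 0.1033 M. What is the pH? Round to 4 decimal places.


A strong acid dissociates completely, so [H+] equals the given concentration.
pH = -log10([H+]) = -log10(0.1033)
pH = 0.98589968, rounded to 4 dp:

0.9859


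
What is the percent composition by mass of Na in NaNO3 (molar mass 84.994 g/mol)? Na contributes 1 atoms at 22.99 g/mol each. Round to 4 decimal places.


pct = 100 * (n_elem * M_elem) / M_total
mass_contribution = 1 * 22.99 = 22.99 g/mol
pct = 100 * 22.99 / 84.994
pct = 27.04896816 %, rounded to 4 dp:

27.0490 %


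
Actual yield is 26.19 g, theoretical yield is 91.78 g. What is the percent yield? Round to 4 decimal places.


% yield = 100 * actual / theoretical
% yield = 100 * 26.19 / 91.78
% yield = 28.53562868 %, rounded to 4 dp:

28.5356 %


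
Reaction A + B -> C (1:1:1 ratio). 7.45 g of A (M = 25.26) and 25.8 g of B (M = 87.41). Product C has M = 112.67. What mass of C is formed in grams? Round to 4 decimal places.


Find moles of each reactant; the smaller value is the limiting reagent in a 1:1:1 reaction, so moles_C equals moles of the limiter.
n_A = mass_A / M_A = 7.45 / 25.26 = 0.294933 mol
n_B = mass_B / M_B = 25.8 / 87.41 = 0.295161 mol
Limiting reagent: A (smaller), n_limiting = 0.294933 mol
mass_C = n_limiting * M_C = 0.294933 * 112.67
mass_C = 33.23010111 g, rounded to 4 dp:

33.2301 g


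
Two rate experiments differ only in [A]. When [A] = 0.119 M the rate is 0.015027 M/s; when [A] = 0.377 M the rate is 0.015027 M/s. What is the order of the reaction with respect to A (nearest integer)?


Rate is proportional to [A]^n, so rate2/rate1 = ([A]2/[A]1)^n. Take logs to solve for n.
rate2/rate1 = 0.015027 / 0.015027 = 1.0
[A]2/[A]1 = 0.377 / 0.119 = 3.1681
n = ln(1.0) / ln(3.1681) = 0.0
Nearest integer order:

0


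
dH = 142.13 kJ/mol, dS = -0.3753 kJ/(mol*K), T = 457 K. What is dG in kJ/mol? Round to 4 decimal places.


Gibbs: dG = dH - T*dS (consistent units, dS already in kJ/(mol*K)).
T*dS = 457 * -0.3753 = -171.5121
dG = 142.13 - (-171.5121)
dG = 313.6421 kJ/mol, rounded to 4 dp:

313.6421 kJ/mol


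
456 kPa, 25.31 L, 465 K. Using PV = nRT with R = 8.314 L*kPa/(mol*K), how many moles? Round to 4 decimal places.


PV = nRT, solve for n = PV / (RT).
PV = 456 * 25.31 = 11541.36
RT = 8.314 * 465 = 3866.01
n = 11541.36 / 3866.01
n = 2.98534148 mol, rounded to 4 dp:

2.9853 mol


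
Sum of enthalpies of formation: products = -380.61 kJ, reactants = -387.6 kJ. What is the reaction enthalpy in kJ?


dH_rxn = sum(dH_f products) - sum(dH_f reactants)
dH_rxn = -380.61 - (-387.6)
dH_rxn = 6.99 kJ:

6.99 kJ


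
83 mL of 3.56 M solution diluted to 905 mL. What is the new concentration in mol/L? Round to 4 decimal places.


Dilution: M1*V1 = M2*V2, solve for M2.
M2 = M1*V1 / V2
M2 = 3.56 * 83 / 905
M2 = 295.48 / 905
M2 = 0.32649724 mol/L, rounded to 4 dp:

0.3265 mol/L


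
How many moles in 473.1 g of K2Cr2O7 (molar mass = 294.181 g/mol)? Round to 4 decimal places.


n = mass / M
n = 473.1 / 294.181
n = 1.6081936 mol, rounded to 4 dp:

1.6082 mol


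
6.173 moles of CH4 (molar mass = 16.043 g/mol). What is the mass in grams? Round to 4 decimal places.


mass = n * M
mass = 6.173 * 16.043
mass = 99.033439 g, rounded to 4 dp:

99.0334 g


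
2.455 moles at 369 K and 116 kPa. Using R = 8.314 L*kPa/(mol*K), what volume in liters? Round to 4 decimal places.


PV = nRT, solve for V = nRT / P.
nRT = 2.455 * 8.314 * 369 = 7531.611
V = 7531.611 / 116
V = 64.92768103 L, rounded to 4 dp:

64.9277 L


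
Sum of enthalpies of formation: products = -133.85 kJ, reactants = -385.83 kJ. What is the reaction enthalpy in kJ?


dH_rxn = sum(dH_f products) - sum(dH_f reactants)
dH_rxn = -133.85 - (-385.83)
dH_rxn = 251.98 kJ:

251.98 kJ


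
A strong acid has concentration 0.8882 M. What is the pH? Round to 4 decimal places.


A strong acid dissociates completely, so [H+] equals the given concentration.
pH = -log10([H+]) = -log10(0.8882)
pH = 0.05148923, rounded to 4 dp:

0.0515


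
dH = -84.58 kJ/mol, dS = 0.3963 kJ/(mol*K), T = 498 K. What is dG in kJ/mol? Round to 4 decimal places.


Gibbs: dG = dH - T*dS (consistent units, dS already in kJ/(mol*K)).
T*dS = 498 * 0.3963 = 197.3574
dG = -84.58 - (197.3574)
dG = -281.9374 kJ/mol, rounded to 4 dp:

-281.9374 kJ/mol


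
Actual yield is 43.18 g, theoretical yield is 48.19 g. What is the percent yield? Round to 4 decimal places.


% yield = 100 * actual / theoretical
% yield = 100 * 43.18 / 48.19
% yield = 89.60365221 %, rounded to 4 dp:

89.6037 %


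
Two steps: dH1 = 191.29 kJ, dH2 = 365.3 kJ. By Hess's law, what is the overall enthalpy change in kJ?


Hess's law: enthalpy is a state function, so add the step enthalpies.
dH_total = dH1 + dH2 = 191.29 + (365.3)
dH_total = 556.59 kJ:

556.59 kJ


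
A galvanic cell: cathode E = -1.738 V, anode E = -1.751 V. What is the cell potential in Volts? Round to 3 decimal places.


Standard cell potential: E_cell = E_cathode - E_anode.
E_cell = -1.738 - (-1.751)
E_cell = 0.013 V, rounded to 3 dp:

0.013 V


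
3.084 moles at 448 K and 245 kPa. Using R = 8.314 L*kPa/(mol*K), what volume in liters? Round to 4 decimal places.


PV = nRT, solve for V = nRT / P.
nRT = 3.084 * 8.314 * 448 = 11486.8884
V = 11486.8884 / 245
V = 46.88525878 L, rounded to 4 dp:

46.8853 L


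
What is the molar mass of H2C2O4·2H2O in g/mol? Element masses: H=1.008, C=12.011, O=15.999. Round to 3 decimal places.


M = sum(count * atomic_mass) over atoms.
M = 6*1.008 + 2*12.011 + 6*15.999
M = 6.048 + 24.022 + 95.994
M = 126.064 g/mol, rounded to 3 dp:

126.064 g/mol


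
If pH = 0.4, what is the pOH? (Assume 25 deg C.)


At 25 deg C, pH + pOH = 14.
pOH = 14 - pH = 14 - 0.4
pOH = 13.6:

13.60


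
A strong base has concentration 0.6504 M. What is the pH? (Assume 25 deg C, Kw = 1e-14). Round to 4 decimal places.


A strong base dissociates completely, so [OH-] equals the given concentration.
pOH = -log10([OH-]) = -log10(0.6504) = 0.186819
pH = 14 - pOH = 14 - 0.186819
pH = 13.813181, rounded to 4 dp:

13.8132


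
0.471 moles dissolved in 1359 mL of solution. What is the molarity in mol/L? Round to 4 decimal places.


Convert volume to liters: V_L = V_mL / 1000.
V_L = 1359 / 1000 = 1.359 L
M = n / V_L = 0.471 / 1.359
M = 0.34657837 mol/L, rounded to 4 dp:

0.3466 mol/L


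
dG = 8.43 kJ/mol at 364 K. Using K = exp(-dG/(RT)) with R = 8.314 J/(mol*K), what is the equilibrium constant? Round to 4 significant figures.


dG is in kJ/mol; multiply by 1000 to match R in J/(mol*K).
RT = 8.314 * 364 = 3026.296 J/mol
exponent = -dG*1000 / (RT) = -(8.43*1000) / 3026.296 = -2.78558343
K = exp(-2.78558343)
K = 0.061693085, rounded to 4 significant figures:

0.06169


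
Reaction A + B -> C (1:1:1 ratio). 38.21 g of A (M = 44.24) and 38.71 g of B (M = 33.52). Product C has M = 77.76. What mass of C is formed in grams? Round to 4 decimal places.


Find moles of each reactant; the smaller value is the limiting reagent in a 1:1:1 reaction, so moles_C equals moles of the limiter.
n_A = mass_A / M_A = 38.21 / 44.24 = 0.863698 mol
n_B = mass_B / M_B = 38.71 / 33.52 = 1.154833 mol
Limiting reagent: A (smaller), n_limiting = 0.863698 mol
mass_C = n_limiting * M_C = 0.863698 * 77.76
mass_C = 67.16115648 g, rounded to 4 dp:

67.1612 g


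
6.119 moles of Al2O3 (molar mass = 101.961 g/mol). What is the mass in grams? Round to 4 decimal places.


mass = n * M
mass = 6.119 * 101.961
mass = 623.899359 g, rounded to 4 dp:

623.8994 g


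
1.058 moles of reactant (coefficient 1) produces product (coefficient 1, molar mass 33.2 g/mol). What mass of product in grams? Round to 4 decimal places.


Use the coefficient ratio to convert reactant moles to product moles, then multiply by the product's molar mass.
moles_P = moles_R * (coeff_P / coeff_R) = 1.058 * (1/1) = 1.058
mass_P = moles_P * M_P = 1.058 * 33.2
mass_P = 35.1256 g, rounded to 4 dp:

35.1256 g


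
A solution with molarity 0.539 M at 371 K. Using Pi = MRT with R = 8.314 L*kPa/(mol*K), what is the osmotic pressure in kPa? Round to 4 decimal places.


Osmotic pressure (van't Hoff): Pi = M*R*T.
RT = 8.314 * 371 = 3084.494
Pi = 0.539 * 3084.494
Pi = 1662.542266 kPa, rounded to 4 dp:

1662.5423 kPa


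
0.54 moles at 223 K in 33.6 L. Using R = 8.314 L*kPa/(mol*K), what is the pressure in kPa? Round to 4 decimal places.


PV = nRT, solve for P = nRT / V.
nRT = 0.54 * 8.314 * 223 = 1001.1719
P = 1001.1719 / 33.6
P = 29.79678274 kPa, rounded to 4 dp:

29.7968 kPa


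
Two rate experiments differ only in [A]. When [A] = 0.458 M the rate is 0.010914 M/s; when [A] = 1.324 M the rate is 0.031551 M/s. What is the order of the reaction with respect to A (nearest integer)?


Rate is proportional to [A]^n, so rate2/rate1 = ([A]2/[A]1)^n. Take logs to solve for n.
rate2/rate1 = 0.031551 / 0.010914 = 2.8909
[A]2/[A]1 = 1.324 / 0.458 = 2.8908
n = ln(2.8909) / ln(2.8908) = 1.0
Nearest integer order:

1


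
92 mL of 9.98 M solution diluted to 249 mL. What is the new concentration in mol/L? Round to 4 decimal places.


Dilution: M1*V1 = M2*V2, solve for M2.
M2 = M1*V1 / V2
M2 = 9.98 * 92 / 249
M2 = 918.16 / 249
M2 = 3.68738956 mol/L, rounded to 4 dp:

3.6874 mol/L


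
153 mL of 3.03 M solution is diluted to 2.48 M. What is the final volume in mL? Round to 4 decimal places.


Dilution: M1*V1 = M2*V2, solve for V2.
V2 = M1*V1 / M2
V2 = 3.03 * 153 / 2.48
V2 = 463.59 / 2.48
V2 = 186.93145161 mL, rounded to 4 dp:

186.9315 mL


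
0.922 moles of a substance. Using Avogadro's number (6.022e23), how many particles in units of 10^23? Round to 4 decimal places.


N = n * NA, then divide by 1e23 for the requested units.
N / 1e23 = n * 6.022
N / 1e23 = 0.922 * 6.022
N / 1e23 = 5.552284, rounded to 4 dp:

5.5523


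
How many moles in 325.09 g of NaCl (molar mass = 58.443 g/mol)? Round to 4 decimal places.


n = mass / M
n = 325.09 / 58.443
n = 5.5625139 mol, rounded to 4 dp:

5.5625 mol


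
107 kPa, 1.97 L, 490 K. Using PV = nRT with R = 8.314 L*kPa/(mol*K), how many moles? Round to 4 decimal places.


PV = nRT, solve for n = PV / (RT).
PV = 107 * 1.97 = 210.79
RT = 8.314 * 490 = 4073.86
n = 210.79 / 4073.86
n = 0.05174208 mol, rounded to 4 dp:

0.0517 mol


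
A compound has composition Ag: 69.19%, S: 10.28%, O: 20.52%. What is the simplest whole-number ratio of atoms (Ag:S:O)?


Assume 100 g of compound, divide each mass% by atomic mass to get moles, then normalize by the smallest to get a raw atom ratio.
Moles per 100 g: Ag: 69.19/107.868 = 0.6414, S: 10.28/32.065 = 0.3206, O: 20.52/15.999 = 1.2826
Raw ratio (divide by min = 0.3206): Ag: 2.001, S: 1.0, O: 4.001
Multiply by 1 to clear fractions: Ag: 2.001 ~= 2, S: 1.0 ~= 1, O: 4.001 ~= 4
Reduce by GCD to get the simplest whole-number ratio:

2:1:4


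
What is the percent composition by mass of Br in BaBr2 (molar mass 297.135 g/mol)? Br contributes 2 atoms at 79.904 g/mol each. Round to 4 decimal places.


pct = 100 * (n_elem * M_elem) / M_total
mass_contribution = 2 * 79.904 = 159.808 g/mol
pct = 100 * 159.808 / 297.135
pct = 53.78296061 %, rounded to 4 dp:

53.7830 %


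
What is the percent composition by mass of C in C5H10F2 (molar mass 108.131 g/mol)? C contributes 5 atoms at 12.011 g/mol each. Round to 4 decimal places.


pct = 100 * (n_elem * M_elem) / M_total
mass_contribution = 5 * 12.011 = 60.055 g/mol
pct = 100 * 60.055 / 108.131
pct = 55.53911459 %, rounded to 4 dp:

55.5391 %


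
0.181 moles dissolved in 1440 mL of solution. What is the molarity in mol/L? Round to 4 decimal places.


Convert volume to liters: V_L = V_mL / 1000.
V_L = 1440 / 1000 = 1.44 L
M = n / V_L = 0.181 / 1.44
M = 0.12569444 mol/L, rounded to 4 dp:

0.1257 mol/L


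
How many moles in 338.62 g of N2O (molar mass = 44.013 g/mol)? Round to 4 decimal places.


n = mass / M
n = 338.62 / 44.013
n = 7.69363597 mol, rounded to 4 dp:

7.6936 mol


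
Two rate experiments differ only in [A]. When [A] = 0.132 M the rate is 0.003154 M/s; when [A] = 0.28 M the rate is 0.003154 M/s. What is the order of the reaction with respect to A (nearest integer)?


Rate is proportional to [A]^n, so rate2/rate1 = ([A]2/[A]1)^n. Take logs to solve for n.
rate2/rate1 = 0.003154 / 0.003154 = 1.0
[A]2/[A]1 = 0.28 / 0.132 = 2.1212
n = ln(1.0) / ln(2.1212) = 0.0
Nearest integer order:

0


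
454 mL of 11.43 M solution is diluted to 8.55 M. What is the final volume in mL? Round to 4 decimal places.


Dilution: M1*V1 = M2*V2, solve for V2.
V2 = M1*V1 / M2
V2 = 11.43 * 454 / 8.55
V2 = 5189.22 / 8.55
V2 = 606.92631579 mL, rounded to 4 dp:

606.9263 mL


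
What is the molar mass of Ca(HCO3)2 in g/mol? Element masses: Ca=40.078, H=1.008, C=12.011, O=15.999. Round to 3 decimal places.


M = sum(count * atomic_mass) over atoms.
M = 1*40.078 + 2*1.008 + 2*12.011 + 6*15.999
M = 40.078 + 2.016 + 24.022 + 95.994
M = 162.11 g/mol, rounded to 3 dp:

162.110 g/mol


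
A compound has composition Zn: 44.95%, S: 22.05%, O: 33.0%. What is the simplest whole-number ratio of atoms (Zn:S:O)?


Assume 100 g of compound, divide each mass% by atomic mass to get moles, then normalize by the smallest to get a raw atom ratio.
Moles per 100 g: Zn: 44.95/65.38 = 0.6875, S: 22.05/32.065 = 0.6877, O: 33.0/15.999 = 2.0626
Raw ratio (divide by min = 0.6875): Zn: 1.0, S: 1.0, O: 3.0
Multiply by 1 to clear fractions: Zn: 1.0 ~= 1, S: 1.0 ~= 1, O: 3.0 ~= 3
Reduce by GCD to get the simplest whole-number ratio:

1:1:3


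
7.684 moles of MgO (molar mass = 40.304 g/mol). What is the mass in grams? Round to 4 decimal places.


mass = n * M
mass = 7.684 * 40.304
mass = 309.695936 g, rounded to 4 dp:

309.6959 g


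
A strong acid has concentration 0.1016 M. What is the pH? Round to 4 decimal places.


A strong acid dissociates completely, so [H+] equals the given concentration.
pH = -log10([H+]) = -log10(0.1016)
pH = 0.99310629, rounded to 4 dp:

0.9931


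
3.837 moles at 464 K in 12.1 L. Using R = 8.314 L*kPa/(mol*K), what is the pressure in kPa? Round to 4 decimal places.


PV = nRT, solve for P = nRT / V.
nRT = 3.837 * 8.314 * 464 = 14801.9796
P = 14801.9796 / 12.1
P = 1223.30409917 kPa, rounded to 4 dp:

1223.3041 kPa


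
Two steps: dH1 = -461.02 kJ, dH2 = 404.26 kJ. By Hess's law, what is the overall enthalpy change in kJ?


Hess's law: enthalpy is a state function, so add the step enthalpies.
dH_total = dH1 + dH2 = -461.02 + (404.26)
dH_total = -56.76 kJ:

-56.76 kJ


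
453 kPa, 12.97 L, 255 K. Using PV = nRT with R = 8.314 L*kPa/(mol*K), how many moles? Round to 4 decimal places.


PV = nRT, solve for n = PV / (RT).
PV = 453 * 12.97 = 5875.41
RT = 8.314 * 255 = 2120.07
n = 5875.41 / 2120.07
n = 2.77132831 mol, rounded to 4 dp:

2.7713 mol


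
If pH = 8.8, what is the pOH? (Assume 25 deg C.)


At 25 deg C, pH + pOH = 14.
pOH = 14 - pH = 14 - 8.8
pOH = 5.2:

5.20


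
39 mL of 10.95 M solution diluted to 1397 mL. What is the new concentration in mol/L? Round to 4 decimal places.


Dilution: M1*V1 = M2*V2, solve for M2.
M2 = M1*V1 / V2
M2 = 10.95 * 39 / 1397
M2 = 427.05 / 1397
M2 = 0.30569077 mol/L, rounded to 4 dp:

0.3057 mol/L


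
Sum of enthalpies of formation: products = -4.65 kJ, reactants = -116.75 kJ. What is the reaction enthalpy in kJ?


dH_rxn = sum(dH_f products) - sum(dH_f reactants)
dH_rxn = -4.65 - (-116.75)
dH_rxn = 112.1 kJ:

112.10 kJ


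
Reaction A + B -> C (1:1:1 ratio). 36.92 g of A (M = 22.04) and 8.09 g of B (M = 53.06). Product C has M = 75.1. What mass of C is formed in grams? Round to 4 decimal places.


Find moles of each reactant; the smaller value is the limiting reagent in a 1:1:1 reaction, so moles_C equals moles of the limiter.
n_A = mass_A / M_A = 36.92 / 22.04 = 1.675136 mol
n_B = mass_B / M_B = 8.09 / 53.06 = 0.152469 mol
Limiting reagent: B (smaller), n_limiting = 0.152469 mol
mass_C = n_limiting * M_C = 0.152469 * 75.1
mass_C = 11.4504219 g, rounded to 4 dp:

11.4504 g


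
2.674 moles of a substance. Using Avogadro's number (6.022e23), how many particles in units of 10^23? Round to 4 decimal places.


N = n * NA, then divide by 1e23 for the requested units.
N / 1e23 = n * 6.022
N / 1e23 = 2.674 * 6.022
N / 1e23 = 16.102828, rounded to 4 dp:

16.1028


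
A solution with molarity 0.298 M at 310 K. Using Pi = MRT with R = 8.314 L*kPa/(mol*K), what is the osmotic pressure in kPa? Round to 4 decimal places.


Osmotic pressure (van't Hoff): Pi = M*R*T.
RT = 8.314 * 310 = 2577.34
Pi = 0.298 * 2577.34
Pi = 768.04732 kPa, rounded to 4 dp:

768.0473 kPa


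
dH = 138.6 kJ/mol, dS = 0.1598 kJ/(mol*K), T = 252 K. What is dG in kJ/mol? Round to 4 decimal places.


Gibbs: dG = dH - T*dS (consistent units, dS already in kJ/(mol*K)).
T*dS = 252 * 0.1598 = 40.2696
dG = 138.6 - (40.2696)
dG = 98.3304 kJ/mol, rounded to 4 dp:

98.3304 kJ/mol


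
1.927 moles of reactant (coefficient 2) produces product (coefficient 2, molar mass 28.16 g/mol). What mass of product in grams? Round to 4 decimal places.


Use the coefficient ratio to convert reactant moles to product moles, then multiply by the product's molar mass.
moles_P = moles_R * (coeff_P / coeff_R) = 1.927 * (2/2) = 1.927
mass_P = moles_P * M_P = 1.927 * 28.16
mass_P = 54.26432 g, rounded to 4 dp:

54.2643 g


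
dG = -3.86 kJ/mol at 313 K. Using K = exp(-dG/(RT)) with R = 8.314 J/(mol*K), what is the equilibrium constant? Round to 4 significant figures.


dG is in kJ/mol; multiply by 1000 to match R in J/(mol*K).
RT = 8.314 * 313 = 2602.282 J/mol
exponent = -dG*1000 / (RT) = -(-3.86*1000) / 2602.282 = 1.48331349
K = exp(1.48331349)
K = 4.4075258, rounded to 4 significant figures:

4.408


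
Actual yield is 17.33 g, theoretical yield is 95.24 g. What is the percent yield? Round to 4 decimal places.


% yield = 100 * actual / theoretical
% yield = 100 * 17.33 / 95.24
% yield = 18.19613608 %, rounded to 4 dp:

18.1961 %


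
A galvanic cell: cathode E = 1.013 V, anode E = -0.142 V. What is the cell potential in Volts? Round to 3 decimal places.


Standard cell potential: E_cell = E_cathode - E_anode.
E_cell = 1.013 - (-0.142)
E_cell = 1.155 V, rounded to 3 dp:

1.155 V


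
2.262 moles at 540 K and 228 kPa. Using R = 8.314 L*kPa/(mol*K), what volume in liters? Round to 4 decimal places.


PV = nRT, solve for V = nRT / P.
nRT = 2.262 * 8.314 * 540 = 10155.3847
V = 10155.3847 / 228
V = 44.54116096 L, rounded to 4 dp:

44.5412 L


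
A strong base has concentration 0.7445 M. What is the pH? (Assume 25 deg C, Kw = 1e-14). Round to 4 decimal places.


A strong base dissociates completely, so [OH-] equals the given concentration.
pOH = -log10([OH-]) = -log10(0.7445) = 0.128135
pH = 14 - pOH = 14 - 0.128135
pH = 13.871865, rounded to 4 dp:

13.8719


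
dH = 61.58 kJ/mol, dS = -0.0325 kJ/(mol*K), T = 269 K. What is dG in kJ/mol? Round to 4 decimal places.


Gibbs: dG = dH - T*dS (consistent units, dS already in kJ/(mol*K)).
T*dS = 269 * -0.0325 = -8.7425
dG = 61.58 - (-8.7425)
dG = 70.3225 kJ/mol, rounded to 4 dp:

70.3225 kJ/mol


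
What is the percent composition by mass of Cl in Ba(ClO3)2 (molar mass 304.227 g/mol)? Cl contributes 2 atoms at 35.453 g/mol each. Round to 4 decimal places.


pct = 100 * (n_elem * M_elem) / M_total
mass_contribution = 2 * 35.453 = 70.906 g/mol
pct = 100 * 70.906 / 304.227
pct = 23.30693857 %, rounded to 4 dp:

23.3069 %


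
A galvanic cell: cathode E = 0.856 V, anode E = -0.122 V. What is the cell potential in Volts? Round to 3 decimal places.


Standard cell potential: E_cell = E_cathode - E_anode.
E_cell = 0.856 - (-0.122)
E_cell = 0.978 V, rounded to 3 dp:

0.978 V


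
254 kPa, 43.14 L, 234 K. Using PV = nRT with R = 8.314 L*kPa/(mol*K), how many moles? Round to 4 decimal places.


PV = nRT, solve for n = PV / (RT).
PV = 254 * 43.14 = 10957.56
RT = 8.314 * 234 = 1945.476
n = 10957.56 / 1945.476
n = 5.63232854 mol, rounded to 4 dp:

5.6323 mol


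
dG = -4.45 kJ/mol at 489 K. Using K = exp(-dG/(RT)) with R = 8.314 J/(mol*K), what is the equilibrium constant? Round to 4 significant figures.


dG is in kJ/mol; multiply by 1000 to match R in J/(mol*K).
RT = 8.314 * 489 = 4065.546 J/mol
exponent = -dG*1000 / (RT) = -(-4.45*1000) / 4065.546 = 1.09456393
K = exp(1.09456393)
K = 2.9878795, rounded to 4 significant figures:

2.988


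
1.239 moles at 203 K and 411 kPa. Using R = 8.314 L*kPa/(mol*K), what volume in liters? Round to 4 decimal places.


PV = nRT, solve for V = nRT / P.
nRT = 1.239 * 8.314 * 203 = 2091.1123
V = 2091.1123 / 411
V = 5.08786448 L, rounded to 4 dp:

5.0879 L


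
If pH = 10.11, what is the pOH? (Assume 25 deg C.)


At 25 deg C, pH + pOH = 14.
pOH = 14 - pH = 14 - 10.11
pOH = 3.89:

3.89


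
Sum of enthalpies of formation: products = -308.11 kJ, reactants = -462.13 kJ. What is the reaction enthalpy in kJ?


dH_rxn = sum(dH_f products) - sum(dH_f reactants)
dH_rxn = -308.11 - (-462.13)
dH_rxn = 154.02 kJ:

154.02 kJ


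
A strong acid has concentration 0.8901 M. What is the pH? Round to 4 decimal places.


A strong acid dissociates completely, so [H+] equals the given concentration.
pH = -log10([H+]) = -log10(0.8901)
pH = 0.0505612, rounded to 4 dp:

0.0506


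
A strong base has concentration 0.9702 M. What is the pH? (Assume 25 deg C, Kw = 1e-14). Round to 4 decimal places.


A strong base dissociates completely, so [OH-] equals the given concentration.
pOH = -log10([OH-]) = -log10(0.9702) = 0.013139
pH = 14 - pOH = 14 - 0.013139
pH = 13.986861, rounded to 4 dp:

13.9869


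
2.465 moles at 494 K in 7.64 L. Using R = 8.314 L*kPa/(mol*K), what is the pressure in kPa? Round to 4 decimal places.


PV = nRT, solve for P = nRT / V.
nRT = 2.465 * 8.314 * 494 = 10124.0409
P = 10124.0409 / 7.64
P = 1325.13624346 kPa, rounded to 4 dp:

1325.1362 kPa
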